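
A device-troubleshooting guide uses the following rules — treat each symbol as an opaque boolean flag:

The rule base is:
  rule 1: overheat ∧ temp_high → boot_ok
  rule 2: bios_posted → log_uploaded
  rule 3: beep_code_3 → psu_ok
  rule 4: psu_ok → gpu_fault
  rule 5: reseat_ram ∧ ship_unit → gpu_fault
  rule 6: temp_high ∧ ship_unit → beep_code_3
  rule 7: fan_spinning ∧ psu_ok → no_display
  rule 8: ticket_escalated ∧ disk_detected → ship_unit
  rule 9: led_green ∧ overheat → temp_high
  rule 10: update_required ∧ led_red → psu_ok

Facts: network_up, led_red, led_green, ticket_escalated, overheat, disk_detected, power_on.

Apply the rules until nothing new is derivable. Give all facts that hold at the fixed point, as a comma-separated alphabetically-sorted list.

Round 1 — rule 8, rule 9, derive ship_unit, temp_high.
Round 2 — rule 1, rule 6, derive boot_ok, beep_code_3.
Round 3 — rule 3, derive psu_ok.
Round 4 — rule 4, derive gpu_fault.

beep_code_3, boot_ok, disk_detected, gpu_fault, led_green, led_red, network_up, overheat, power_on, psu_ok, ship_unit, temp_high, ticket_escalated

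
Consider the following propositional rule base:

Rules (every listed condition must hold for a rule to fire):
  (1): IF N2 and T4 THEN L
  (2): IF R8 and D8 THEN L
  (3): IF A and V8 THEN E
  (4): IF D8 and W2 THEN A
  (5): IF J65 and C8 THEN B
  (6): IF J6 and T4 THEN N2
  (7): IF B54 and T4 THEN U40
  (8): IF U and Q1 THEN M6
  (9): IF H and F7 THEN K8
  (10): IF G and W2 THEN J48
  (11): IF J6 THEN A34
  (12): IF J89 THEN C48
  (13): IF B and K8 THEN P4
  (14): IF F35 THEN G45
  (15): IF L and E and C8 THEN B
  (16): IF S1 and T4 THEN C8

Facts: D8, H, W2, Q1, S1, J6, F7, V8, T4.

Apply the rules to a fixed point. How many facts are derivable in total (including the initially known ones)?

18

Round 1 — (4), (6), (9), (11), (16), derive A, N2, K8, A34, C8.
Round 2 — (1), (3), derive L, E.
Round 3 — (15), derive B.
Round 4 — (13), derive P4.
Closure: {A, A34, B, C8, D8, E, F7, H, J6, K8, L, N2, P4, Q1, S1, T4, V8, W2} — 18 facts.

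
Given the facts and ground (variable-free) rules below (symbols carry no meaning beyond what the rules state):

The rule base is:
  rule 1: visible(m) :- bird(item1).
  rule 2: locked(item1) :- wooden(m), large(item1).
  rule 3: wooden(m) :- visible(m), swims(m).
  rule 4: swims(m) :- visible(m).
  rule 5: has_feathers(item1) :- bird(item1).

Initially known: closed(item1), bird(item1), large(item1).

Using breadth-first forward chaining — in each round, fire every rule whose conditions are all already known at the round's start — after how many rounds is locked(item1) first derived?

[1] rule 1 [visible(m) :- bird(item1).]; rule 5 [has_feathers(item1) :- bird(item1).]. ⇒ new: visible(m), has_feathers(item1).
[2] rule 4 [swims(m) :- visible(m).]. ⇒ new: swims(m).
[3] rule 3 [wooden(m) :- visible(m), swims(m).]. ⇒ new: wooden(m).
[4] rule 2 [locked(item1) :- wooden(m), large(item1).]. ⇒ new: locked(item1).
locked(item1) first appears in round 4.

4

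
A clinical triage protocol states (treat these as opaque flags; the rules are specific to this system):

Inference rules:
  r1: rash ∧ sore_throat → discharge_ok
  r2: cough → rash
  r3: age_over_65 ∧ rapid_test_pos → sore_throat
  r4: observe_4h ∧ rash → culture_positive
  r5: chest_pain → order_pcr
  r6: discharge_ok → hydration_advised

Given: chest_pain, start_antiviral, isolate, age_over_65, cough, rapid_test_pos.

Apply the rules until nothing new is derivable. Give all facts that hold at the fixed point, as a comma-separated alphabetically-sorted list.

age_over_65, chest_pain, cough, discharge_ok, hydration_advised, isolate, order_pcr, rapid_test_pos, rash, sore_throat, start_antiviral

[1] r2 [cough → rash]; r3 [age_over_65 ∧ rapid_test_pos → sore_throat]; r5 [chest_pain → order_pcr]. ⇒ new: rash, sore_throat, order_pcr.
[2] r1 [rash ∧ sore_throat → discharge_ok]. ⇒ new: discharge_ok.
[3] r6 [discharge_ok → hydration_advised]. ⇒ new: hydration_advised.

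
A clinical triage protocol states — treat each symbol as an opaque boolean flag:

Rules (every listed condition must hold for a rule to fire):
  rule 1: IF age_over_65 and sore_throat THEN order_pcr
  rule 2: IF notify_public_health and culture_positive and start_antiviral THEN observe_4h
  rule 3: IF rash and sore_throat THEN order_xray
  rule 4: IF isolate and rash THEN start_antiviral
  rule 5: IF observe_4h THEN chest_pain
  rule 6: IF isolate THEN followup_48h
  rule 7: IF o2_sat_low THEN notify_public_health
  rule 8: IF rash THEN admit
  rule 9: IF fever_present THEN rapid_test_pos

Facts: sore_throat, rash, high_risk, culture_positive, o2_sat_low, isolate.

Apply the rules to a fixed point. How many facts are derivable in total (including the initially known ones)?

13

[1] rule 3 [IF rash and sore_throat THEN order_xray]; rule 4 [IF isolate and rash THEN start_antiviral]; rule 6 [IF isolate THEN followup_48h]; rule 7 [IF o2_sat_low THEN notify_public_health]; rule 8 [IF rash THEN admit]. ⇒ new: order_xray, start_antiviral, followup_48h, notify_public_health, admit.
[2] rule 2 [IF notify_public_health and culture_positive and start_antiviral THEN observe_4h]. ⇒ new: observe_4h.
[3] rule 5 [IF observe_4h THEN chest_pain]. ⇒ new: chest_pain.
Closure: {admit, chest_pain, culture_positive, followup_48h, high_risk, isolate, notify_public_health, o2_sat_low, observe_4h, order_xray, rash, sore_throat, start_antiviral} — 13 facts.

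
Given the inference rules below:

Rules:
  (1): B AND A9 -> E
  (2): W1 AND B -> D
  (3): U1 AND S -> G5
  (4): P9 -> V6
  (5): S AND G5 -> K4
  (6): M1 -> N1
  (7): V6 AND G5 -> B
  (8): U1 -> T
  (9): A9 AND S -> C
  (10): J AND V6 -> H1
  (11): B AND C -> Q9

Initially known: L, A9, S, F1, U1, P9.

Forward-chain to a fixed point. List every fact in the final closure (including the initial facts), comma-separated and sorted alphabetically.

Round 1: (3) [U1 AND S -> G5]; (4) [P9 -> V6]; (8) [U1 -> T]; (9) [A9 AND S -> C]. New: G5, V6, T, C.
Round 2: (5) [S AND G5 -> K4]; (7) [V6 AND G5 -> B]. New: K4, B.
Round 3: (1) [B AND A9 -> E]; (11) [B AND C -> Q9]. New: E, Q9.

A9, B, C, E, F1, G5, K4, L, P9, Q9, S, T, U1, V6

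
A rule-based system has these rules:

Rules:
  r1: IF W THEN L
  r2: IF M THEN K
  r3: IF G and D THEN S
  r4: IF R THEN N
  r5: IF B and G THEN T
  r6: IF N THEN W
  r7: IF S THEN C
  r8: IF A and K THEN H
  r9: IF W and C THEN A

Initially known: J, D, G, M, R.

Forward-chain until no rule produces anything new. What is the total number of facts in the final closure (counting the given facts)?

Round 1: r2 [IF M THEN K]; r3 [IF G and D THEN S]; r4 [IF R THEN N]. New: K, S, N.
Round 2: r6 [IF N THEN W]; r7 [IF S THEN C]. New: W, C.
Round 3: r1 [IF W THEN L]; r9 [IF W and C THEN A]. New: L, A.
Round 4: r8 [IF A and K THEN H]. New: H.
Closure: {A, C, D, G, H, J, K, L, M, N, R, S, W} — 13 facts.

13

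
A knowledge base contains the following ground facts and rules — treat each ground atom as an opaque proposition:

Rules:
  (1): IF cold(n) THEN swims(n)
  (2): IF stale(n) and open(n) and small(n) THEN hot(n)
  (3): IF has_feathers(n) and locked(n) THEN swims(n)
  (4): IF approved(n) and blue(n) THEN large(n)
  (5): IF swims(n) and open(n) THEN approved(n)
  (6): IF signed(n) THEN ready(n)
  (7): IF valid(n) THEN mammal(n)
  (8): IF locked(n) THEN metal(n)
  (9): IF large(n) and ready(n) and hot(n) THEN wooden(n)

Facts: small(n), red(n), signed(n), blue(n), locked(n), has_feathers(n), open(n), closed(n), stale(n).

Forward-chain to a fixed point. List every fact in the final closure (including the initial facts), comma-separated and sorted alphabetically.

Round 1: (2) [IF stale(n) and open(n) and small(n) THEN hot(n)]; (3) [IF has_feathers(n) and locked(n) THEN swims(n)]; (6) [IF signed(n) THEN ready(n)]; (8) [IF locked(n) THEN metal(n)]. Adds hot(n), swims(n), ready(n), metal(n).
Round 2: (5) [IF swims(n) and open(n) THEN approved(n)]. Adds approved(n).
Round 3: (4) [IF approved(n) and blue(n) THEN large(n)]. Adds large(n).
Round 4: (9) [IF large(n) and ready(n) and hot(n) THEN wooden(n)]. Adds wooden(n).

approved(n), blue(n), closed(n), has_feathers(n), hot(n), large(n), locked(n), metal(n), open(n), ready(n), red(n), signed(n), small(n), stale(n), swims(n), wooden(n)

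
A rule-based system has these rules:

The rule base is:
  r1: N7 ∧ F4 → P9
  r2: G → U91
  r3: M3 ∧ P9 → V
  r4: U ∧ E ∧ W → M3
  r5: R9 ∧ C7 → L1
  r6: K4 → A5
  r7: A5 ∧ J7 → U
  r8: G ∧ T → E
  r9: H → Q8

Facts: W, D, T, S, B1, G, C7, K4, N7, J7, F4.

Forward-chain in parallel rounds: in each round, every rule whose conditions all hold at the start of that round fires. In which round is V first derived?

Round 1: r1 [N7 ∧ F4 → P9]; r2 [G → U91]; r6 [K4 → A5]; r8 [G ∧ T → E]. Adds P9, U91, A5, E.
Round 2: r7 [A5 ∧ J7 → U]. Adds U.
Round 3: r4 [U ∧ E ∧ W → M3]. Adds M3.
Round 4: r3 [M3 ∧ P9 → V]. Adds V.
V first appears in round 4.

4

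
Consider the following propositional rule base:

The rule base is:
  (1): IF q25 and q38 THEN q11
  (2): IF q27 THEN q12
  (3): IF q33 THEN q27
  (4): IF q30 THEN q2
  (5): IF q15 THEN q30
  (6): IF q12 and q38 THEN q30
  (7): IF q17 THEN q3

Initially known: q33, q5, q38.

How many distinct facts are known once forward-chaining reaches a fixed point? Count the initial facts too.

7

Round 1: (3) [IF q33 THEN q27]. Adds q27.
Round 2: (2) [IF q27 THEN q12]. Adds q12.
Round 3: (6) [IF q12 and q38 THEN q30]. Adds q30.
Round 4: (4) [IF q30 THEN q2]. Adds q2.
Closure: {q12, q2, q27, q30, q33, q38, q5} — 7 facts.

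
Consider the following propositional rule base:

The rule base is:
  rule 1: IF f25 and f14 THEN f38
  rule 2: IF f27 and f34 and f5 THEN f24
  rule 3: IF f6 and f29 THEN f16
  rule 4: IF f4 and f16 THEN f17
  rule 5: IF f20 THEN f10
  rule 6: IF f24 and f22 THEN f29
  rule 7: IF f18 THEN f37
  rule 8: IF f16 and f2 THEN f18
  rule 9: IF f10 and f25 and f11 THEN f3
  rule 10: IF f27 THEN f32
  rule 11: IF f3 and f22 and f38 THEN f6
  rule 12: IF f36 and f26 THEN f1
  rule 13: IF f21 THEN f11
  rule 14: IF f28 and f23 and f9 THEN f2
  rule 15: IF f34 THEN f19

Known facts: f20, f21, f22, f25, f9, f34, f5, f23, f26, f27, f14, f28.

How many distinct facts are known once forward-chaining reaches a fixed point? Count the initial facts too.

[1] rule 1 [IF f25 and f14 THEN f38]; rule 2 [IF f27 and f34 and f5 THEN f24]; rule 5 [IF f20 THEN f10]; rule 10 [IF f27 THEN f32]; rule 13 [IF f21 THEN f11]; rule 14 [IF f28 and f23 and f9 THEN f2]; rule 15 [IF f34 THEN f19]. ⇒ new: f38, f24, f10, f32, f11, f2, f19.
[2] rule 6 [IF f24 and f22 THEN f29]; rule 9 [IF f10 and f25 and f11 THEN f3]. ⇒ new: f29, f3.
[3] rule 11 [IF f3 and f22 and f38 THEN f6]. ⇒ new: f6.
[4] rule 3 [IF f6 and f29 THEN f16]. ⇒ new: f16.
[5] rule 8 [IF f16 and f2 THEN f18]. ⇒ new: f18.
[6] rule 7 [IF f18 THEN f37]. ⇒ new: f37.
Closure: {f10, f11, f14, f16, f18, f19, f2, f20, f21, f22, f23, f24, f25, f26, f27, f28, f29, f3, f32, f34, f37, f38, f5, f6, f9} — 25 facts.

25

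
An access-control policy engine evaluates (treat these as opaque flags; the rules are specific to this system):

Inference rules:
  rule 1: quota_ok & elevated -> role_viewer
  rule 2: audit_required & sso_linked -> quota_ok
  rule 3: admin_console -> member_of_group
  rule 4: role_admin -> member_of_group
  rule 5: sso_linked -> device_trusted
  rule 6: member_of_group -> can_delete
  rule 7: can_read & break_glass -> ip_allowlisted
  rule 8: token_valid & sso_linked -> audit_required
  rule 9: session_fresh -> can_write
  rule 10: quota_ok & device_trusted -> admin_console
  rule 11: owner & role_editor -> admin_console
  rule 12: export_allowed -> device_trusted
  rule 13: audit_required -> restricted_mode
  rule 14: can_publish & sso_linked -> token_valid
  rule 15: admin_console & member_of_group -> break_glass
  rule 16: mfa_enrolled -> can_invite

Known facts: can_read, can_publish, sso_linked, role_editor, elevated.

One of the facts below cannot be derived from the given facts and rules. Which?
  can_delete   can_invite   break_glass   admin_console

can_invite

Round 1: rule 5 [sso_linked -> device_trusted]; rule 14 [can_publish & sso_linked -> token_valid]. New: device_trusted, token_valid.
Round 2: rule 8 [token_valid & sso_linked -> audit_required]. New: audit_required.
Round 3: rule 2 [audit_required & sso_linked -> quota_ok]; rule 13 [audit_required -> restricted_mode]. New: quota_ok, restricted_mode.
Round 4: rule 1 [quota_ok & elevated -> role_viewer]; rule 10 [quota_ok & device_trusted -> admin_console]. New: role_viewer, admin_console.
Round 5: rule 3 [admin_console -> member_of_group]. New: member_of_group.
Round 6: rule 6 [member_of_group -> can_delete]; rule 15 [admin_console & member_of_group -> break_glass]. New: can_delete, break_glass.
Round 7: rule 7 [can_read & break_glass -> ip_allowlisted]. New: ip_allowlisted.
Derived: can_delete (round 6), break_glass (round 6), admin_console (round 4). can_invite never appears in any round.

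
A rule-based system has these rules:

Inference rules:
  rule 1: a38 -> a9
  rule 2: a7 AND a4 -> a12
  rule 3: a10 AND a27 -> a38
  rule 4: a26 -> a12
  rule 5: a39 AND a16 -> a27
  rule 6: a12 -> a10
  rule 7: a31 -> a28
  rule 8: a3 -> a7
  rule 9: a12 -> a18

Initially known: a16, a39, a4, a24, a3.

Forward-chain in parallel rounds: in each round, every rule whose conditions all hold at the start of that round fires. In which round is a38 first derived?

Round 1 fires rule 5, rule 8, giving a27, a7.
Round 2 fires rule 2, giving a12.
Round 3 fires rule 6, rule 9, giving a10, a18.
Round 4 fires rule 3, giving a38.
a38 first appears in round 4.

4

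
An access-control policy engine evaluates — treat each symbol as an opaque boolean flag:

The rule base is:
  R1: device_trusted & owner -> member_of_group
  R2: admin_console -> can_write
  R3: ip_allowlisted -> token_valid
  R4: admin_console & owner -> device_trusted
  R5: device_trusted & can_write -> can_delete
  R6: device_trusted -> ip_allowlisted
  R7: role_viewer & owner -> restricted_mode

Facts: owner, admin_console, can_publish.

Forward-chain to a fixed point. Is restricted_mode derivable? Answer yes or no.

no

Round 1 — R2, R4, derive can_write, device_trusted.
Round 2 — R1, R5, R6, derive member_of_group, can_delete, ip_allowlisted.
Round 3 — R3, derive token_valid.
Fixed point reached. restricted_mode is concluded only by R7; R7 needs role_viewer (never derived).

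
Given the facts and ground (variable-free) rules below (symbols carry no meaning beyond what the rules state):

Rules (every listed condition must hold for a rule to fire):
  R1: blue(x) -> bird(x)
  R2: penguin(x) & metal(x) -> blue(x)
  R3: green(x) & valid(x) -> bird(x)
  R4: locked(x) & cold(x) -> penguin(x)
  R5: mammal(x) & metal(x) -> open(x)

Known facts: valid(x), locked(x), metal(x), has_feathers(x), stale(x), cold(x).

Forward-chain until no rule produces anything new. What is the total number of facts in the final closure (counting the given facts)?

9

Round 1 fires R4, giving penguin(x).
Round 2 fires R2, giving blue(x).
Round 3 fires R1, giving bird(x).
Closure: {bird(x), blue(x), cold(x), has_feathers(x), locked(x), metal(x), penguin(x), stale(x), valid(x)} — 9 facts.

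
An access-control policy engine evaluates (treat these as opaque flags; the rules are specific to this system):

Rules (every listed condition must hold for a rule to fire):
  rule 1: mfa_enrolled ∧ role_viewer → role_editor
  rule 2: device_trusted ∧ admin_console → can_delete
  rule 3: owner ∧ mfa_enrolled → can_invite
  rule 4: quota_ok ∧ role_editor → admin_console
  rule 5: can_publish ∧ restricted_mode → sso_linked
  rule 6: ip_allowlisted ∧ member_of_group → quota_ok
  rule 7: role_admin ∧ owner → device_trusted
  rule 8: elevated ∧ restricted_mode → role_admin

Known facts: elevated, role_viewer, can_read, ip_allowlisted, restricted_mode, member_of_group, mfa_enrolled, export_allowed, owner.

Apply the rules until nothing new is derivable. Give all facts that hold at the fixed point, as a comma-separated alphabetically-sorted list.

[1] rule 1 [mfa_enrolled ∧ role_viewer → role_editor]; rule 3 [owner ∧ mfa_enrolled → can_invite]; rule 6 [ip_allowlisted ∧ member_of_group → quota_ok]; rule 8 [elevated ∧ restricted_mode → role_admin]. ⇒ new: role_editor, can_invite, quota_ok, role_admin.
[2] rule 4 [quota_ok ∧ role_editor → admin_console]; rule 7 [role_admin ∧ owner → device_trusted]. ⇒ new: admin_console, device_trusted.
[3] rule 2 [device_trusted ∧ admin_console → can_delete]. ⇒ new: can_delete.

admin_console, can_delete, can_invite, can_read, device_trusted, elevated, export_allowed, ip_allowlisted, member_of_group, mfa_enrolled, owner, quota_ok, restricted_mode, role_admin, role_editor, role_viewer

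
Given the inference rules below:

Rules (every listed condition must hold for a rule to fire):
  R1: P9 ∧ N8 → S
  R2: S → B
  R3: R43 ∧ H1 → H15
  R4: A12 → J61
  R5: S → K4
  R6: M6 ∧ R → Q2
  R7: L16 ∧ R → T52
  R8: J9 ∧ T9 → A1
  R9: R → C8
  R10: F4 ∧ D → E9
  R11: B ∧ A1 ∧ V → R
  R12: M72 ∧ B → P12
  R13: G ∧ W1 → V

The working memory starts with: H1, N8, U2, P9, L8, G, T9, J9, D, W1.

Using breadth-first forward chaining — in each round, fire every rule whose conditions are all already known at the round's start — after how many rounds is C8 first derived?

Round 1 fires R1, R8, R13, giving S, A1, V.
Round 2 fires R2, R5, giving B, K4.
Round 3 fires R11, giving R.
Round 4 fires R9, giving C8.
C8 first appears in round 4.

4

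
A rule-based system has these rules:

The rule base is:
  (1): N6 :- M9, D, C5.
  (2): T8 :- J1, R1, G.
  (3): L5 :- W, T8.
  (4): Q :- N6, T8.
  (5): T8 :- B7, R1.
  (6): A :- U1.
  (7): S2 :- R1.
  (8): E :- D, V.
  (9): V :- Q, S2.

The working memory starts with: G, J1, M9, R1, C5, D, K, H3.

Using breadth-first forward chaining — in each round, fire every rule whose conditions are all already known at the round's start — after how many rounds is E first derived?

Round 1 — (1), (2), (7), derive N6, T8, S2.
Round 2 — (4), derive Q.
Round 3 — (9), derive V.
Round 4 — (8), derive E.
E first appears in round 4.

4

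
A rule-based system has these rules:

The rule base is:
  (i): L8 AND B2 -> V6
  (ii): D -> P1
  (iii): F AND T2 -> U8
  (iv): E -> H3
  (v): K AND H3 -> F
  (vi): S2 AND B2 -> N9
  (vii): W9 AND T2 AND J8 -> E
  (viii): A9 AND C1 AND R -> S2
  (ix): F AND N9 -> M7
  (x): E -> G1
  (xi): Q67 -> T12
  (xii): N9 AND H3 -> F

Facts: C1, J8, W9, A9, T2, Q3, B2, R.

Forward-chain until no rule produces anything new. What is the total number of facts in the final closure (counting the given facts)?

16

Round 1 — (vii), (viii), derive E, S2.
Round 2 — (iv), (vi), (x), derive H3, N9, G1.
Round 3 — (xii), derive F.
Round 4 — (iii), (ix), derive U8, M7.
Closure: {A9, B2, C1, E, F, G1, H3, J8, M7, N9, Q3, R, S2, T2, U8, W9} — 16 facts.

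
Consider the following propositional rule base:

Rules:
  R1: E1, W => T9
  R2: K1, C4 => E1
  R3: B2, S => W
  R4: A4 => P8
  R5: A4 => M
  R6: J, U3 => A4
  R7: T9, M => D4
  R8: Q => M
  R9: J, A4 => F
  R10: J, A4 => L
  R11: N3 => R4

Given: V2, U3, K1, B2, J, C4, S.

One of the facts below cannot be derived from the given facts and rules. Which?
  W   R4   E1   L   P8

R4

Round 1 fires R2, R3, R6, giving E1, W, A4.
Round 2 fires R1, R4, R5, R9, R10, giving T9, P8, M, F, L.
Round 3 fires R7, giving D4.
Derived: L (round 2), E1 (round 1), W (round 1), P8 (round 2). R4 never appears in any round.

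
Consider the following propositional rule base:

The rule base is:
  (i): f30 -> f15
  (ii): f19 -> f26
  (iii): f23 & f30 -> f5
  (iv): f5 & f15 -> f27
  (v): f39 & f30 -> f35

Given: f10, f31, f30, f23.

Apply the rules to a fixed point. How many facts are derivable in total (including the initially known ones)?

7

Round 1: (i) [f30 -> f15]; (iii) [f23 & f30 -> f5]. Adds f15, f5.
Round 2: (iv) [f5 & f15 -> f27]. Adds f27.
Closure: {f10, f15, f23, f27, f30, f31, f5} — 7 facts.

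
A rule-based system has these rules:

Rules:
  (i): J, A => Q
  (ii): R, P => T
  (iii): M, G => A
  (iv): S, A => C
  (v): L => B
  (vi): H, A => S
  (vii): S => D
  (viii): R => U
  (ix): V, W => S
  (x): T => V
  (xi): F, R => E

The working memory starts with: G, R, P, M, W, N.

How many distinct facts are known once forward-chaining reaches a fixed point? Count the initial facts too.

13

Round 1: (ii) [R, P => T]; (iii) [M, G => A]; (viii) [R => U]. Adds T, A, U.
Round 2: (x) [T => V]. Adds V.
Round 3: (ix) [V, W => S]. Adds S.
Round 4: (iv) [S, A => C]; (vii) [S => D]. Adds C, D.
Closure: {A, C, D, G, M, N, P, R, S, T, U, V, W} — 13 facts.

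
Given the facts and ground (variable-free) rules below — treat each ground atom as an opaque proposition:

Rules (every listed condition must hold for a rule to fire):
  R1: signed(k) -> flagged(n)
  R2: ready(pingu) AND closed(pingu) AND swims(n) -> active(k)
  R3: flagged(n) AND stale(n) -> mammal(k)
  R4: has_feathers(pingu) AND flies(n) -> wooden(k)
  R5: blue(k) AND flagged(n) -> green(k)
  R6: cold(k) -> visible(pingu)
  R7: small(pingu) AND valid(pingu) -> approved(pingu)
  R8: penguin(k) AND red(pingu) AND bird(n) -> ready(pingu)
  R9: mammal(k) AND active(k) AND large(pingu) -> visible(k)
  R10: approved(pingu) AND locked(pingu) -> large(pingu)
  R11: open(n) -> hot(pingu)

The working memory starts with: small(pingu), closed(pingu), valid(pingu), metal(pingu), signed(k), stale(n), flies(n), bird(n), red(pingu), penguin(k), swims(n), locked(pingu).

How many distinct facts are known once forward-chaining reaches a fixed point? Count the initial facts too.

Round 1: R1 [signed(k) -> flagged(n)]; R7 [small(pingu) AND valid(pingu) -> approved(pingu)]; R8 [penguin(k) AND red(pingu) AND bird(n) -> ready(pingu)]. Adds flagged(n), approved(pingu), ready(pingu).
Round 2: R2 [ready(pingu) AND closed(pingu) AND swims(n) -> active(k)]; R3 [flagged(n) AND stale(n) -> mammal(k)]; R10 [approved(pingu) AND locked(pingu) -> large(pingu)]. Adds active(k), mammal(k), large(pingu).
Round 3: R9 [mammal(k) AND active(k) AND large(pingu) -> visible(k)]. Adds visible(k).
Closure: {active(k), approved(pingu), bird(n), closed(pingu), flagged(n), flies(n), large(pingu), locked(pingu), mammal(k), metal(pingu), penguin(k), ready(pingu), red(pingu), signed(k), small(pingu), stale(n), swims(n), valid(pingu), visible(k)} — 19 facts.

19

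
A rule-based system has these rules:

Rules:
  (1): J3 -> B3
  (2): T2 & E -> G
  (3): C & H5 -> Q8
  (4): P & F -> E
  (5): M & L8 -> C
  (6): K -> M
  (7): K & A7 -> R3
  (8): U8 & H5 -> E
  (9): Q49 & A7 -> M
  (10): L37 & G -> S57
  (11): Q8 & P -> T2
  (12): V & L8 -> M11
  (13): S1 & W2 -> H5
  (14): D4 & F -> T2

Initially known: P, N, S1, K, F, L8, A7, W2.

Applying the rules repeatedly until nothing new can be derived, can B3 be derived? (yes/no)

Round 1: (4) [P & F -> E]; (6) [K -> M]; (7) [K & A7 -> R3]; (13) [S1 & W2 -> H5]. Adds E, M, R3, H5.
Round 2: (5) [M & L8 -> C]. Adds C.
Round 3: (3) [C & H5 -> Q8]. Adds Q8.
Round 4: (11) [Q8 & P -> T2]. Adds T2.
Round 5: (2) [T2 & E -> G]. Adds G.
Fixed point reached. B3 is concluded only by (1); (1) needs J3 (never derived).

no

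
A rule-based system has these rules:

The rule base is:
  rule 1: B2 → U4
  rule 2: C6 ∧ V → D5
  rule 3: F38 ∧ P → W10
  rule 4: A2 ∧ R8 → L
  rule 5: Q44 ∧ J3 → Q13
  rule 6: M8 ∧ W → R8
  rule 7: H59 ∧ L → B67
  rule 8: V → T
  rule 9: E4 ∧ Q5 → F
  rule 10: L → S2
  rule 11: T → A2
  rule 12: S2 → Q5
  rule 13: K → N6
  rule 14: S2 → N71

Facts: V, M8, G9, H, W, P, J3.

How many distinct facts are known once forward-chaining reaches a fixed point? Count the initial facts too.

[1] rule 6 [M8 ∧ W → R8]; rule 8 [V → T]. ⇒ new: R8, T.
[2] rule 11 [T → A2]. ⇒ new: A2.
[3] rule 4 [A2 ∧ R8 → L]. ⇒ new: L.
[4] rule 10 [L → S2]. ⇒ new: S2.
[5] rule 12 [S2 → Q5]; rule 14 [S2 → N71]. ⇒ new: Q5, N71.
Closure: {A2, G9, H, J3, L, M8, N71, P, Q5, R8, S2, T, V, W} — 14 facts.

14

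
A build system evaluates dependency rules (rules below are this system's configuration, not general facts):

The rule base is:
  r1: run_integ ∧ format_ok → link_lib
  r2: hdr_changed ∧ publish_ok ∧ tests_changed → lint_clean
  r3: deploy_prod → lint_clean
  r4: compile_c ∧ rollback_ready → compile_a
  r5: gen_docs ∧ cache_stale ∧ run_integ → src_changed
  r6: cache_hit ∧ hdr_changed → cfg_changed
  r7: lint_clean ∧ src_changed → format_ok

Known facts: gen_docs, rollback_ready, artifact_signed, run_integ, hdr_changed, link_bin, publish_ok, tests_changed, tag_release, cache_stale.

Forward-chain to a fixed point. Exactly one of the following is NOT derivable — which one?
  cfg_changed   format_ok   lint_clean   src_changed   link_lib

Round 1 fires r2, r5, giving lint_clean, src_changed.
Round 2 fires r7, giving format_ok.
Round 3 fires r1, giving link_lib.
Derived: format_ok (round 2), link_lib (round 3), src_changed (round 1), lint_clean (round 1). cfg_changed never appears in any round.

cfg_changed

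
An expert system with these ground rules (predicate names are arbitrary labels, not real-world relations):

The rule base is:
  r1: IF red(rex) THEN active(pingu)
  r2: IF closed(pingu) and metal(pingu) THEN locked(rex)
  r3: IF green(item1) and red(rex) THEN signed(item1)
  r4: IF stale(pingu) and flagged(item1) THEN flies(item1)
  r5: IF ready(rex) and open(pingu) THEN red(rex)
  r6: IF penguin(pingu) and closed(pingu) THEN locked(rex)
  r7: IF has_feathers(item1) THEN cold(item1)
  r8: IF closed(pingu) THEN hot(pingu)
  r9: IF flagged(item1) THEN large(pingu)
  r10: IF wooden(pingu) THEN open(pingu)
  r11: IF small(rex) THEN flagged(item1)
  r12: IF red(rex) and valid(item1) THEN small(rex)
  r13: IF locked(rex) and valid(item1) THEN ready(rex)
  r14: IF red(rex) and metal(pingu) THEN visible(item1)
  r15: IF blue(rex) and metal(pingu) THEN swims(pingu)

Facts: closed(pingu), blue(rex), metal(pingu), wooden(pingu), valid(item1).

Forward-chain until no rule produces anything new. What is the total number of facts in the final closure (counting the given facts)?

16

Round 1 fires r2, r8, r10, r15, giving locked(rex), hot(pingu), open(pingu), swims(pingu).
Round 2 fires r13, giving ready(rex).
Round 3 fires r5, giving red(rex).
Round 4 fires r1, r12, r14, giving active(pingu), small(rex), visible(item1).
Round 5 fires r11, giving flagged(item1).
Round 6 fires r9, giving large(pingu).
Closure: {active(pingu), blue(rex), closed(pingu), flagged(item1), hot(pingu), large(pingu), locked(rex), metal(pingu), open(pingu), ready(rex), red(rex), small(rex), swims(pingu), valid(item1), visible(item1), wooden(pingu)} — 16 facts.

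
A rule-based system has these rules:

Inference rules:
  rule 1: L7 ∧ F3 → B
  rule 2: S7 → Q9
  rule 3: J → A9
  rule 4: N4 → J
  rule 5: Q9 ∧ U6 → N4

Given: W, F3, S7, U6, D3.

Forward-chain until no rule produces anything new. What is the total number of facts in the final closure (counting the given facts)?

9

[1] rule 2 [S7 → Q9]. ⇒ new: Q9.
[2] rule 5 [Q9 ∧ U6 → N4]. ⇒ new: N4.
[3] rule 4 [N4 → J]. ⇒ new: J.
[4] rule 3 [J → A9]. ⇒ new: A9.
Closure: {A9, D3, F3, J, N4, Q9, S7, U6, W} — 9 facts.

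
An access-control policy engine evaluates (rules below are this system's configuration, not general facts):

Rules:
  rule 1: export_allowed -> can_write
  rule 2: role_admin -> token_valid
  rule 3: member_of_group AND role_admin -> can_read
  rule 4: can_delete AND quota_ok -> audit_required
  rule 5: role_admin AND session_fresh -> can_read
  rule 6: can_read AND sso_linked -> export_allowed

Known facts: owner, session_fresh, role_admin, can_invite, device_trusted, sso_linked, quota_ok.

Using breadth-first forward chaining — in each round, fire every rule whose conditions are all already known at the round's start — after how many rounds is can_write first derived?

3

Round 1: rule 2 [role_admin -> token_valid]; rule 5 [role_admin AND session_fresh -> can_read]. Adds token_valid, can_read.
Round 2: rule 6 [can_read AND sso_linked -> export_allowed]. Adds export_allowed.
Round 3: rule 1 [export_allowed -> can_write]. Adds can_write.
can_write first appears in round 3.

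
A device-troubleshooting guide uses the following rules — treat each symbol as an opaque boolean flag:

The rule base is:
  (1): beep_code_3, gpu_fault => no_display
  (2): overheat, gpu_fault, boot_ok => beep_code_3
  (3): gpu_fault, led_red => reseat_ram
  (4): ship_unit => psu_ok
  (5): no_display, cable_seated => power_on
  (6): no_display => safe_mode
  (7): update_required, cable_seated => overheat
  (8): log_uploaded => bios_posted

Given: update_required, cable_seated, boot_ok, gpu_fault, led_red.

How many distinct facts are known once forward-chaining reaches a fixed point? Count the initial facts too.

Round 1: (3) [gpu_fault, led_red => reseat_ram]; (7) [update_required, cable_seated => overheat]. New: reseat_ram, overheat.
Round 2: (2) [overheat, gpu_fault, boot_ok => beep_code_3]. New: beep_code_3.
Round 3: (1) [beep_code_3, gpu_fault => no_display]. New: no_display.
Round 4: (5) [no_display, cable_seated => power_on]; (6) [no_display => safe_mode]. New: power_on, safe_mode.
Closure: {beep_code_3, boot_ok, cable_seated, gpu_fault, led_red, no_display, overheat, power_on, reseat_ram, safe_mode, update_required} — 11 facts.

11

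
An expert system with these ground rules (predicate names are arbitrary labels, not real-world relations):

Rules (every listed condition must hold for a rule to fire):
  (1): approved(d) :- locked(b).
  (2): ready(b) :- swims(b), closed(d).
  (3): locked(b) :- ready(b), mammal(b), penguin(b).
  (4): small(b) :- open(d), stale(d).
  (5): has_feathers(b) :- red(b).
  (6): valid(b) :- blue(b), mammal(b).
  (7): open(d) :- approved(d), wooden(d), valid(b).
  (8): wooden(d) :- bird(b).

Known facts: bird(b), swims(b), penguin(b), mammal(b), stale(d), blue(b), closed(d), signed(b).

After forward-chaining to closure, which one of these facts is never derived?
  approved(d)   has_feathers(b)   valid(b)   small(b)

has_feathers(b)

[1] (2) [ready(b) :- swims(b), closed(d).]; (6) [valid(b) :- blue(b), mammal(b).]; (8) [wooden(d) :- bird(b).]. ⇒ new: ready(b), valid(b), wooden(d).
[2] (3) [locked(b) :- ready(b), mammal(b), penguin(b).]. ⇒ new: locked(b).
[3] (1) [approved(d) :- locked(b).]. ⇒ new: approved(d).
[4] (7) [open(d) :- approved(d), wooden(d), valid(b).]. ⇒ new: open(d).
[5] (4) [small(b) :- open(d), stale(d).]. ⇒ new: small(b).
Derived: approved(d) (round 3), valid(b) (round 1), small(b) (round 5). has_feathers(b) never appears in any round.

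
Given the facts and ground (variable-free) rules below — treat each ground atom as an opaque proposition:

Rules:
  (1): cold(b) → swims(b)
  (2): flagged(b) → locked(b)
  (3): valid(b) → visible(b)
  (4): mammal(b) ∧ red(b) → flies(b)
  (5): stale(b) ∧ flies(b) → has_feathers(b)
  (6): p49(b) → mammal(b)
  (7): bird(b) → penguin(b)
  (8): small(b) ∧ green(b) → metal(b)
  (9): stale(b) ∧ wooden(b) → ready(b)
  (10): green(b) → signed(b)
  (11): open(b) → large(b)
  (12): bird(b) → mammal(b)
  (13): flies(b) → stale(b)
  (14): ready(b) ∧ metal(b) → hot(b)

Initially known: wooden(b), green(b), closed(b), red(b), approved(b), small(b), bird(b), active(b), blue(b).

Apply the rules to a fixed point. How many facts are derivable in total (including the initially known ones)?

Round 1: (7) [bird(b) → penguin(b)]; (8) [small(b) ∧ green(b) → metal(b)]; (10) [green(b) → signed(b)]; (12) [bird(b) → mammal(b)]. New: penguin(b), metal(b), signed(b), mammal(b).
Round 2: (4) [mammal(b) ∧ red(b) → flies(b)]. New: flies(b).
Round 3: (13) [flies(b) → stale(b)]. New: stale(b).
Round 4: (5) [stale(b) ∧ flies(b) → has_feathers(b)]; (9) [stale(b) ∧ wooden(b) → ready(b)]. New: has_feathers(b), ready(b).
Round 5: (14) [ready(b) ∧ metal(b) → hot(b)]. New: hot(b).
Closure: {active(b), approved(b), bird(b), blue(b), closed(b), flies(b), green(b), has_feathers(b), hot(b), mammal(b), metal(b), penguin(b), ready(b), red(b), signed(b), small(b), stale(b), wooden(b)} — 18 facts.

18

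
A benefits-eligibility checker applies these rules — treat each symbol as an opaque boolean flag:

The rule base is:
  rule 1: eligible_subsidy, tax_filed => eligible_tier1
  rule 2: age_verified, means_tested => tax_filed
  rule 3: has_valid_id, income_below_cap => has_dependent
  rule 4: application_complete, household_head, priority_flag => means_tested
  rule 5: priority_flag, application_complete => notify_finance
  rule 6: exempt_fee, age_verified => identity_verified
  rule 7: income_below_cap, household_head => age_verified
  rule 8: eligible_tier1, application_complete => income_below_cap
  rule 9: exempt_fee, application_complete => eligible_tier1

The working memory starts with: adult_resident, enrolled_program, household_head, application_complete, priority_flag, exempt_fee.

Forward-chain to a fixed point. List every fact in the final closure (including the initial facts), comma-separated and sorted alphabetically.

Round 1: rule 4 [application_complete, household_head, priority_flag => means_tested]; rule 5 [priority_flag, application_complete => notify_finance]; rule 9 [exempt_fee, application_complete => eligible_tier1]. Adds means_tested, notify_finance, eligible_tier1.
Round 2: rule 8 [eligible_tier1, application_complete => income_below_cap]. Adds income_below_cap.
Round 3: rule 7 [income_below_cap, household_head => age_verified]. Adds age_verified.
Round 4: rule 2 [age_verified, means_tested => tax_filed]; rule 6 [exempt_fee, age_verified => identity_verified]. Adds tax_filed, identity_verified.

adult_resident, age_verified, application_complete, eligible_tier1, enrolled_program, exempt_fee, household_head, identity_verified, income_below_cap, means_tested, notify_finance, priority_flag, tax_filed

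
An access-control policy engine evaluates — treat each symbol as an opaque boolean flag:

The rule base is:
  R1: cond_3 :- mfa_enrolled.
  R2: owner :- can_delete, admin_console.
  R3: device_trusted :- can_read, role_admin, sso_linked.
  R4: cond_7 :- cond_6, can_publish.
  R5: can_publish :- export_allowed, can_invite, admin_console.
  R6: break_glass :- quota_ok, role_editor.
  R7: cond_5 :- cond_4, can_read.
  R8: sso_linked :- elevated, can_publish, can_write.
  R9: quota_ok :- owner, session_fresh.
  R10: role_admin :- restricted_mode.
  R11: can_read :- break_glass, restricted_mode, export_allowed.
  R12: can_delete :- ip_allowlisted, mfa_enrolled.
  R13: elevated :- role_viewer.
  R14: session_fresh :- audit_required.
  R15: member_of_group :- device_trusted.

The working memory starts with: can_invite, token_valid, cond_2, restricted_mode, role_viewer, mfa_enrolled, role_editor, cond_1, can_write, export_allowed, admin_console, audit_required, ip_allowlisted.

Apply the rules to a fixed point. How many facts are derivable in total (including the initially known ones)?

Round 1: R1 [cond_3 :- mfa_enrolled.]; R5 [can_publish :- export_allowed, can_invite, admin_console.]; R10 [role_admin :- restricted_mode.]; R12 [can_delete :- ip_allowlisted, mfa_enrolled.]; R13 [elevated :- role_viewer.]; R14 [session_fresh :- audit_required.]. New: cond_3, can_publish, role_admin, can_delete, elevated, session_fresh.
Round 2: R2 [owner :- can_delete, admin_console.]; R8 [sso_linked :- elevated, can_publish, can_write.]. New: owner, sso_linked.
Round 3: R9 [quota_ok :- owner, session_fresh.]. New: quota_ok.
Round 4: R6 [break_glass :- quota_ok, role_editor.]. New: break_glass.
Round 5: R11 [can_read :- break_glass, restricted_mode, export_allowed.]. New: can_read.
Round 6: R3 [device_trusted :- can_read, role_admin, sso_linked.]. New: device_trusted.
Round 7: R15 [member_of_group :- device_trusted.]. New: member_of_group.
Closure: {admin_console, audit_required, break_glass, can_delete, can_invite, can_publish, can_read, can_write, cond_1, cond_2, cond_3, device_trusted, elevated, export_allowed, ip_allowlisted, member_of_group, mfa_enrolled, owner, quota_ok, restricted_mode, role_admin, role_editor, role_viewer, session_fresh, sso_linked, token_valid} — 26 facts.

26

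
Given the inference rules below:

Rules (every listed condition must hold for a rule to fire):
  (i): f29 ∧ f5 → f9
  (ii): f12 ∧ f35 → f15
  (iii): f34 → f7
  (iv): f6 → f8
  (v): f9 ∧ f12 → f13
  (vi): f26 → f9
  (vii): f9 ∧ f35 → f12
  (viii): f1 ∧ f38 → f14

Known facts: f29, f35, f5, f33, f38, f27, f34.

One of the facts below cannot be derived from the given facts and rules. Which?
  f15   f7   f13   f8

Round 1: (i) [f29 ∧ f5 → f9]; (iii) [f34 → f7]. Adds f9, f7.
Round 2: (vii) [f9 ∧ f35 → f12]. Adds f12.
Round 3: (ii) [f12 ∧ f35 → f15]; (v) [f9 ∧ f12 → f13]. Adds f15, f13.
Derived: f7 (round 1), f15 (round 3), f13 (round 3). f8 never appears in any round.

f8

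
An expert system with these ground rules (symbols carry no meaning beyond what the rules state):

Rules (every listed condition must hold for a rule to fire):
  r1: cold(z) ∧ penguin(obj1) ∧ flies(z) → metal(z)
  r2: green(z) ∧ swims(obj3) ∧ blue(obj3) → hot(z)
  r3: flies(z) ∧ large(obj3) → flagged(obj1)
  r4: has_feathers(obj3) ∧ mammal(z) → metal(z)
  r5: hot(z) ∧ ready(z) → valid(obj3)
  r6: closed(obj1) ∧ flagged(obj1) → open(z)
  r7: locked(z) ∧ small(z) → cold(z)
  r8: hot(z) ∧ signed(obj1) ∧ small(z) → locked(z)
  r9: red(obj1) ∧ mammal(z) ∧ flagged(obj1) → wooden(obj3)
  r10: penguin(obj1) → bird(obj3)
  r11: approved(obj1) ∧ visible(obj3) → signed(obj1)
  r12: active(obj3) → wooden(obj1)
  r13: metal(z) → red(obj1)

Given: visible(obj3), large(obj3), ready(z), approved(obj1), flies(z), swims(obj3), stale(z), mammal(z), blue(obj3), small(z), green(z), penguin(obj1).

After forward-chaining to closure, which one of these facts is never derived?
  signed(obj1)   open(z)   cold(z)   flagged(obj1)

open(z)

Round 1: r2 [green(z) ∧ swims(obj3) ∧ blue(obj3) → hot(z)]; r3 [flies(z) ∧ large(obj3) → flagged(obj1)]; r10 [penguin(obj1) → bird(obj3)]; r11 [approved(obj1) ∧ visible(obj3) → signed(obj1)]. New: hot(z), flagged(obj1), bird(obj3), signed(obj1).
Round 2: r5 [hot(z) ∧ ready(z) → valid(obj3)]; r8 [hot(z) ∧ signed(obj1) ∧ small(z) → locked(z)]. New: valid(obj3), locked(z).
Round 3: r7 [locked(z) ∧ small(z) → cold(z)]. New: cold(z).
Round 4: r1 [cold(z) ∧ penguin(obj1) ∧ flies(z) → metal(z)]. New: metal(z).
Round 5: r13 [metal(z) → red(obj1)]. New: red(obj1).
Round 6: r9 [red(obj1) ∧ mammal(z) ∧ flagged(obj1) → wooden(obj3)]. New: wooden(obj3).
Derived: cold(z) (round 3), signed(obj1) (round 1), flagged(obj1) (round 1). open(z) never appears in any round.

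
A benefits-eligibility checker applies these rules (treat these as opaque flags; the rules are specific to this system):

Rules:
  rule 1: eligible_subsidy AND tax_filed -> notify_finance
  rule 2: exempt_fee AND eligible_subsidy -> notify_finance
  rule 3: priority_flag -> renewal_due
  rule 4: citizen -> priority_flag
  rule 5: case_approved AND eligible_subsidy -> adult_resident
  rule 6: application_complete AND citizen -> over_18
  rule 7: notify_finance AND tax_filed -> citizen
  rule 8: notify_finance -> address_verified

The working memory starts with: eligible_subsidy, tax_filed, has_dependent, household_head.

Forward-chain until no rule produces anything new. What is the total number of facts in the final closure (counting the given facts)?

9

Round 1 fires rule 1, giving notify_finance.
Round 2 fires rule 7, rule 8, giving citizen, address_verified.
Round 3 fires rule 4, giving priority_flag.
Round 4 fires rule 3, giving renewal_due.
Closure: {address_verified, citizen, eligible_subsidy, has_dependent, household_head, notify_finance, priority_flag, renewal_due, tax_filed} — 9 facts.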